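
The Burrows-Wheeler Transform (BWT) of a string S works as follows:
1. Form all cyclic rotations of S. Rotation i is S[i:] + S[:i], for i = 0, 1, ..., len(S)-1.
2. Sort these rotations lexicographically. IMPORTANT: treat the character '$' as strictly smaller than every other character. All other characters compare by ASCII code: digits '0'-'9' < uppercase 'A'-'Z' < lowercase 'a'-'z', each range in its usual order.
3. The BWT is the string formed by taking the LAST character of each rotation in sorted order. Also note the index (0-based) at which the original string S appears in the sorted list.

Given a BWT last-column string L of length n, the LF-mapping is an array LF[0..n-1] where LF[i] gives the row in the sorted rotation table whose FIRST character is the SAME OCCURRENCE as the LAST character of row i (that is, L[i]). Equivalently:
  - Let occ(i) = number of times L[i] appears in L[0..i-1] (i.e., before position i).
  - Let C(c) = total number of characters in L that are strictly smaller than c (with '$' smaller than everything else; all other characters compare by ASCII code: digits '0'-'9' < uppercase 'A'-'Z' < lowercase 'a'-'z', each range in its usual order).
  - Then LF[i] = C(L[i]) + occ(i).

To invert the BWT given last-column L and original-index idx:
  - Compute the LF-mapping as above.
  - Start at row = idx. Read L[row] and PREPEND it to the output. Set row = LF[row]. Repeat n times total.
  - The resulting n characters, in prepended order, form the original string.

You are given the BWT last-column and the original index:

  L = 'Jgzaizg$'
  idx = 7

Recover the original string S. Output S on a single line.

Answer: zigzagJ$

Derivation:
LF mapping: 1 3 6 2 5 7 4 0
Walk LF starting at row 7, prepending L[row]:
  step 1: row=7, L[7]='$', prepend. Next row=LF[7]=0
  step 2: row=0, L[0]='J', prepend. Next row=LF[0]=1
  step 3: row=1, L[1]='g', prepend. Next row=LF[1]=3
  step 4: row=3, L[3]='a', prepend. Next row=LF[3]=2
  step 5: row=2, L[2]='z', prepend. Next row=LF[2]=6
  step 6: row=6, L[6]='g', prepend. Next row=LF[6]=4
  step 7: row=4, L[4]='i', prepend. Next row=LF[4]=5
  step 8: row=5, L[5]='z', prepend. Next row=LF[5]=7
Reversed output: zigzagJ$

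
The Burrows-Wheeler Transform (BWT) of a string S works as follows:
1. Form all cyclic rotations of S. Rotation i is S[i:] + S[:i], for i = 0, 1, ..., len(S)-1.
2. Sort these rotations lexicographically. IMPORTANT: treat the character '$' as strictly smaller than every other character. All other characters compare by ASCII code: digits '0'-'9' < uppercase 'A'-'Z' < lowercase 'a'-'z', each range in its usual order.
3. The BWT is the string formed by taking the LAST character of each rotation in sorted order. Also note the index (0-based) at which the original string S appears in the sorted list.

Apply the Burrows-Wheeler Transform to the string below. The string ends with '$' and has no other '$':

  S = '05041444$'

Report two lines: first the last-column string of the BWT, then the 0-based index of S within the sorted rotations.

Answer: 45$440410
2

Derivation:
All 9 rotations (rotation i = S[i:]+S[:i]):
  rot[0] = 05041444$
  rot[1] = 5041444$0
  rot[2] = 041444$05
  rot[3] = 41444$050
  rot[4] = 1444$0504
  rot[5] = 444$05041
  rot[6] = 44$050414
  rot[7] = 4$0504144
  rot[8] = $05041444
Sorted (with $ < everything):
  sorted[0] = $05041444  (last char: '4')
  sorted[1] = 041444$05  (last char: '5')
  sorted[2] = 05041444$  (last char: '$')
  sorted[3] = 1444$0504  (last char: '4')
  sorted[4] = 4$0504144  (last char: '4')
  sorted[5] = 41444$050  (last char: '0')
  sorted[6] = 44$050414  (last char: '4')
  sorted[7] = 444$05041  (last char: '1')
  sorted[8] = 5041444$0  (last char: '0')
Last column: 45$440410
Original string S is at sorted index 2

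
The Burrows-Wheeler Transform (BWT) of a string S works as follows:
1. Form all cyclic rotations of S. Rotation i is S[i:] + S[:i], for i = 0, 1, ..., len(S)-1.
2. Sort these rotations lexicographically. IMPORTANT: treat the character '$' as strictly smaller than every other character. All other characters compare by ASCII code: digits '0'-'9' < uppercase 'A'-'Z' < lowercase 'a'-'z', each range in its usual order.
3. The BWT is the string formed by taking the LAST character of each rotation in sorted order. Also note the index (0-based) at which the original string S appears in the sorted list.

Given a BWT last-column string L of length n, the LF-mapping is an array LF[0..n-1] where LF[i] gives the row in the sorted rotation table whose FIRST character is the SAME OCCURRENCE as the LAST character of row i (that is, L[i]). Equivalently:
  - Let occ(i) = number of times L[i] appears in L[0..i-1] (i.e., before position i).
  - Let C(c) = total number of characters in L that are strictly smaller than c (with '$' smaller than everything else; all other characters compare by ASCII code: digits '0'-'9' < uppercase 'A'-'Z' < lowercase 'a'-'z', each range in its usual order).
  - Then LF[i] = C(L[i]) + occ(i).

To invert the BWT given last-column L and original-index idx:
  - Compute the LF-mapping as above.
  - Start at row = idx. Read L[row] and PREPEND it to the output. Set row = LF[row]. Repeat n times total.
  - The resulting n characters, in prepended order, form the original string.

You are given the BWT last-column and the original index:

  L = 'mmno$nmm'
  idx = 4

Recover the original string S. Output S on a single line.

LF mapping: 1 2 5 7 0 6 3 4
Walk LF starting at row 4, prepending L[row]:
  step 1: row=4, L[4]='$', prepend. Next row=LF[4]=0
  step 2: row=0, L[0]='m', prepend. Next row=LF[0]=1
  step 3: row=1, L[1]='m', prepend. Next row=LF[1]=2
  step 4: row=2, L[2]='n', prepend. Next row=LF[2]=5
  step 5: row=5, L[5]='n', prepend. Next row=LF[5]=6
  step 6: row=6, L[6]='m', prepend. Next row=LF[6]=3
  step 7: row=3, L[3]='o', prepend. Next row=LF[3]=7
  step 8: row=7, L[7]='m', prepend. Next row=LF[7]=4
Reversed output: momnnmm$

Answer: momnnmm$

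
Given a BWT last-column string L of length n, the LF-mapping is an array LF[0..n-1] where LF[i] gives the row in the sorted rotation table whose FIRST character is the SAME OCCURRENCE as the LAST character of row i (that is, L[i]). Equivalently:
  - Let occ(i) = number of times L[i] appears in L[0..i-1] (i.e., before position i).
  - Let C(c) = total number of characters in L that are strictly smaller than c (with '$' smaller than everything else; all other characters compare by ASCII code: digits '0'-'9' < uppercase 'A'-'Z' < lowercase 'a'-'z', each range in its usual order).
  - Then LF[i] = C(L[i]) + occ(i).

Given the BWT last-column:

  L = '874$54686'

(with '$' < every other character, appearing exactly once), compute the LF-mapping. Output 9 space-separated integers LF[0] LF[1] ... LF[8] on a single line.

Answer: 7 6 1 0 3 2 4 8 5

Derivation:
Char counts: '$':1, '4':2, '5':1, '6':2, '7':1, '8':2
C (first-col start): C('$')=0, C('4')=1, C('5')=3, C('6')=4, C('7')=6, C('8')=7
L[0]='8': occ=0, LF[0]=C('8')+0=7+0=7
L[1]='7': occ=0, LF[1]=C('7')+0=6+0=6
L[2]='4': occ=0, LF[2]=C('4')+0=1+0=1
L[3]='$': occ=0, LF[3]=C('$')+0=0+0=0
L[4]='5': occ=0, LF[4]=C('5')+0=3+0=3
L[5]='4': occ=1, LF[5]=C('4')+1=1+1=2
L[6]='6': occ=0, LF[6]=C('6')+0=4+0=4
L[7]='8': occ=1, LF[7]=C('8')+1=7+1=8
L[8]='6': occ=1, LF[8]=C('6')+1=4+1=5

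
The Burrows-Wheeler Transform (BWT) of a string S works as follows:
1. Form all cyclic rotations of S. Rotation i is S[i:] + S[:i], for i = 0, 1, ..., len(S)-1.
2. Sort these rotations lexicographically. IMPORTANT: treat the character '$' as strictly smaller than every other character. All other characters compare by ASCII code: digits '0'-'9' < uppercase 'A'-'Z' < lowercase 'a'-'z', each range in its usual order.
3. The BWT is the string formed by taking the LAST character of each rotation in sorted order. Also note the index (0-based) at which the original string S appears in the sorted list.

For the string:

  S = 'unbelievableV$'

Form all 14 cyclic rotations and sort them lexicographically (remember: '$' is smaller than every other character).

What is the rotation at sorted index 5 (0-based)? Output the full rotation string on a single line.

Answer: eV$unbelievabl

Derivation:
All 14 rotations (rotation i = S[i:]+S[:i]):
  rot[0] = unbelievableV$
  rot[1] = nbelievableV$u
  rot[2] = believableV$un
  rot[3] = elievableV$unb
  rot[4] = lievableV$unbe
  rot[5] = ievableV$unbel
  rot[6] = evableV$unbeli
  rot[7] = vableV$unbelie
  rot[8] = ableV$unbeliev
  rot[9] = bleV$unbelieva
  rot[10] = leV$unbelievab
  rot[11] = eV$unbelievabl
  rot[12] = V$unbelievable
  rot[13] = $unbelievableV
Sorted (with $ < everything):
  sorted[0] = $unbelievableV
  sorted[1] = V$unbelievable
  sorted[2] = ableV$unbeliev
  sorted[3] = believableV$un
  sorted[4] = bleV$unbelieva
  sorted[5] = eV$unbelievabl
  sorted[6] = elievableV$unb
  sorted[7] = evableV$unbeli
  sorted[8] = ievableV$unbel
  sorted[9] = leV$unbelievab
  sorted[10] = lievableV$unbe
  sorted[11] = nbelievableV$u
  sorted[12] = unbelievableV$
  sorted[13] = vableV$unbelie
sorted[5] = eV$unbelievabl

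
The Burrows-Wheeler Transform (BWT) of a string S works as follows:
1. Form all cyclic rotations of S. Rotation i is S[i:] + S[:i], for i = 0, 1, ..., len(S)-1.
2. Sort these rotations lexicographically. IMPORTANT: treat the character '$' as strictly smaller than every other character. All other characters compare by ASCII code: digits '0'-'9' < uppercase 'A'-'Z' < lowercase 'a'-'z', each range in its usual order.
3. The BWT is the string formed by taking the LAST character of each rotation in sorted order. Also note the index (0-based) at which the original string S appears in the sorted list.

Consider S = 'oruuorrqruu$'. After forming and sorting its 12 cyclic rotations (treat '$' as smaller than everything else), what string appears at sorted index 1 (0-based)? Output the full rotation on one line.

All 12 rotations (rotation i = S[i:]+S[:i]):
  rot[0] = oruuorrqruu$
  rot[1] = ruuorrqruu$o
  rot[2] = uuorrqruu$or
  rot[3] = uorrqruu$oru
  rot[4] = orrqruu$oruu
  rot[5] = rrqruu$oruuo
  rot[6] = rqruu$oruuor
  rot[7] = qruu$oruuorr
  rot[8] = ruu$oruuorrq
  rot[9] = uu$oruuorrqr
  rot[10] = u$oruuorrqru
  rot[11] = $oruuorrqruu
Sorted (with $ < everything):
  sorted[0] = $oruuorrqruu
  sorted[1] = orrqruu$oruu
  sorted[2] = oruuorrqruu$
  sorted[3] = qruu$oruuorr
  sorted[4] = rqruu$oruuor
  sorted[5] = rrqruu$oruuo
  sorted[6] = ruu$oruuorrq
  sorted[7] = ruuorrqruu$o
  sorted[8] = u$oruuorrqru
  sorted[9] = uorrqruu$oru
  sorted[10] = uu$oruuorrqr
  sorted[11] = uuorrqruu$or
sorted[1] = orrqruu$oruu

Answer: orrqruu$oruu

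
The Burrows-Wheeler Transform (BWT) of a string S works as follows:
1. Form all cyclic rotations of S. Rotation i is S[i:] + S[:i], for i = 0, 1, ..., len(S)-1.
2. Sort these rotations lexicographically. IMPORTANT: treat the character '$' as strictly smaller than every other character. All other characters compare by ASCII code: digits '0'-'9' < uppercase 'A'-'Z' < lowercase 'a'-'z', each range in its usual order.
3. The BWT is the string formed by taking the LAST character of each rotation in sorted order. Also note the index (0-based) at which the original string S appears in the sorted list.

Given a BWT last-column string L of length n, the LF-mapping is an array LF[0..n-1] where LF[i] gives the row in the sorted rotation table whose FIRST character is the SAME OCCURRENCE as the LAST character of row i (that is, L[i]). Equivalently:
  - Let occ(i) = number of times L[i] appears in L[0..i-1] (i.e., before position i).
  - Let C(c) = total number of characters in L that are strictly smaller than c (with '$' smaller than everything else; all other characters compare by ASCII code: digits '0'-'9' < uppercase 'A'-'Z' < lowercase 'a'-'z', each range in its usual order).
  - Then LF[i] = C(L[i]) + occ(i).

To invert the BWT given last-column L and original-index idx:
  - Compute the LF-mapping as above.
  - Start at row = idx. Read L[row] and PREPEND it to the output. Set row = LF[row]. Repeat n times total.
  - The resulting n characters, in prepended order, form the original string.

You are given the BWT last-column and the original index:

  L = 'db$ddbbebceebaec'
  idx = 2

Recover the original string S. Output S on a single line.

LF mapping: 9 2 0 10 11 3 4 12 5 7 13 14 6 1 15 8
Walk LF starting at row 2, prepending L[row]:
  step 1: row=2, L[2]='$', prepend. Next row=LF[2]=0
  step 2: row=0, L[0]='d', prepend. Next row=LF[0]=9
  step 3: row=9, L[9]='c', prepend. Next row=LF[9]=7
  step 4: row=7, L[7]='e', prepend. Next row=LF[7]=12
  step 5: row=12, L[12]='b', prepend. Next row=LF[12]=6
  step 6: row=6, L[6]='b', prepend. Next row=LF[6]=4
  step 7: row=4, L[4]='d', prepend. Next row=LF[4]=11
  step 8: row=11, L[11]='e', prepend. Next row=LF[11]=14
  step 9: row=14, L[14]='e', prepend. Next row=LF[14]=15
  step 10: row=15, L[15]='c', prepend. Next row=LF[15]=8
  step 11: row=8, L[8]='b', prepend. Next row=LF[8]=5
  step 12: row=5, L[5]='b', prepend. Next row=LF[5]=3
  step 13: row=3, L[3]='d', prepend. Next row=LF[3]=10
  step 14: row=10, L[10]='e', prepend. Next row=LF[10]=13
  step 15: row=13, L[13]='a', prepend. Next row=LF[13]=1
  step 16: row=1, L[1]='b', prepend. Next row=LF[1]=2
Reversed output: baedbbceedbbecd$

Answer: baedbbceedbbecd$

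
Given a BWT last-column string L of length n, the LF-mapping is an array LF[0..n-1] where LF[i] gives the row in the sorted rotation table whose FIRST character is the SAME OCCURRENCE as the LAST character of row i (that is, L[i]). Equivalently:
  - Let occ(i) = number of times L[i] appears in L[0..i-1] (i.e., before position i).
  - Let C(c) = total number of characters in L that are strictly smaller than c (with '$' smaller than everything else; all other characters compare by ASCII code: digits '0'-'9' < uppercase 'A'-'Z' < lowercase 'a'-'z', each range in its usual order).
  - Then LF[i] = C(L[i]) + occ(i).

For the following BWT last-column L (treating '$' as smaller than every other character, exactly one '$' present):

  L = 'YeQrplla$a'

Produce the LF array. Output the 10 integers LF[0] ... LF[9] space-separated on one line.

Answer: 2 5 1 9 8 6 7 3 0 4

Derivation:
Char counts: '$':1, 'Q':1, 'Y':1, 'a':2, 'e':1, 'l':2, 'p':1, 'r':1
C (first-col start): C('$')=0, C('Q')=1, C('Y')=2, C('a')=3, C('e')=5, C('l')=6, C('p')=8, C('r')=9
L[0]='Y': occ=0, LF[0]=C('Y')+0=2+0=2
L[1]='e': occ=0, LF[1]=C('e')+0=5+0=5
L[2]='Q': occ=0, LF[2]=C('Q')+0=1+0=1
L[3]='r': occ=0, LF[3]=C('r')+0=9+0=9
L[4]='p': occ=0, LF[4]=C('p')+0=8+0=8
L[5]='l': occ=0, LF[5]=C('l')+0=6+0=6
L[6]='l': occ=1, LF[6]=C('l')+1=6+1=7
L[7]='a': occ=0, LF[7]=C('a')+0=3+0=3
L[8]='$': occ=0, LF[8]=C('$')+0=0+0=0
L[9]='a': occ=1, LF[9]=C('a')+1=3+1=4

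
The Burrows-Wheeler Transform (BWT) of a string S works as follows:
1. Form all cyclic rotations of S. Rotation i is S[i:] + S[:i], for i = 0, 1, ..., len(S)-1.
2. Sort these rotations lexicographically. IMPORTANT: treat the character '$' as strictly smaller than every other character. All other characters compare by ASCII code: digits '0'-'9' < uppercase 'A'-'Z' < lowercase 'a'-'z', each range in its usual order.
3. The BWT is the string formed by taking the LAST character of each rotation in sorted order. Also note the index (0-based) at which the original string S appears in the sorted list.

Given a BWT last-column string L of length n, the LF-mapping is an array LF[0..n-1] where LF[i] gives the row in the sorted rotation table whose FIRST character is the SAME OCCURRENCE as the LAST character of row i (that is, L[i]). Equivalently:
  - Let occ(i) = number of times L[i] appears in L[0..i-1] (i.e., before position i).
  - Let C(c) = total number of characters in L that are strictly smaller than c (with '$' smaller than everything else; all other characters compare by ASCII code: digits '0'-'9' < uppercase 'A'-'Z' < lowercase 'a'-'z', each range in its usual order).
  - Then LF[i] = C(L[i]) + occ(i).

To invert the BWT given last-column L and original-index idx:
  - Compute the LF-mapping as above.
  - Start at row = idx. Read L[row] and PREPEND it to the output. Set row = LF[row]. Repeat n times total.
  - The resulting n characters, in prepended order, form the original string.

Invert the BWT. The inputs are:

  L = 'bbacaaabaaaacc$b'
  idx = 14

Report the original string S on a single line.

LF mapping: 9 10 1 13 2 3 4 11 5 6 7 8 14 15 0 12
Walk LF starting at row 14, prepending L[row]:
  step 1: row=14, L[14]='$', prepend. Next row=LF[14]=0
  step 2: row=0, L[0]='b', prepend. Next row=LF[0]=9
  step 3: row=9, L[9]='a', prepend. Next row=LF[9]=6
  step 4: row=6, L[6]='a', prepend. Next row=LF[6]=4
  step 5: row=4, L[4]='a', prepend. Next row=LF[4]=2
  step 6: row=2, L[2]='a', prepend. Next row=LF[2]=1
  step 7: row=1, L[1]='b', prepend. Next row=LF[1]=10
  step 8: row=10, L[10]='a', prepend. Next row=LF[10]=7
  step 9: row=7, L[7]='b', prepend. Next row=LF[7]=11
  step 10: row=11, L[11]='a', prepend. Next row=LF[11]=8
  step 11: row=8, L[8]='a', prepend. Next row=LF[8]=5
  step 12: row=5, L[5]='a', prepend. Next row=LF[5]=3
  step 13: row=3, L[3]='c', prepend. Next row=LF[3]=13
  step 14: row=13, L[13]='c', prepend. Next row=LF[13]=15
  step 15: row=15, L[15]='b', prepend. Next row=LF[15]=12
  step 16: row=12, L[12]='c', prepend. Next row=LF[12]=14
Reversed output: cbccaaababaaaab$

Answer: cbccaaababaaaab$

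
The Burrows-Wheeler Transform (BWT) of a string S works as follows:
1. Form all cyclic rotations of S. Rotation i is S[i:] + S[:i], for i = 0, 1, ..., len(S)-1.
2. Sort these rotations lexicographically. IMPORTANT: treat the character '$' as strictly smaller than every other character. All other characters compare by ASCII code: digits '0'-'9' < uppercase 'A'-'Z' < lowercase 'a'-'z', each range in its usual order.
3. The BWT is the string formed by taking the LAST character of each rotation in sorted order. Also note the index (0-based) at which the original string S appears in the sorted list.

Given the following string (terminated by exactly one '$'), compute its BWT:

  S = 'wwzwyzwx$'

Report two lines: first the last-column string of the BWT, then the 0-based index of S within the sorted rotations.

All 9 rotations (rotation i = S[i:]+S[:i]):
  rot[0] = wwzwyzwx$
  rot[1] = wzwyzwx$w
  rot[2] = zwyzwx$ww
  rot[3] = wyzwx$wwz
  rot[4] = yzwx$wwzw
  rot[5] = zwx$wwzwy
  rot[6] = wx$wwzwyz
  rot[7] = x$wwzwyzw
  rot[8] = $wwzwyzwx
Sorted (with $ < everything):
  sorted[0] = $wwzwyzwx  (last char: 'x')
  sorted[1] = wwzwyzwx$  (last char: '$')
  sorted[2] = wx$wwzwyz  (last char: 'z')
  sorted[3] = wyzwx$wwz  (last char: 'z')
  sorted[4] = wzwyzwx$w  (last char: 'w')
  sorted[5] = x$wwzwyzw  (last char: 'w')
  sorted[6] = yzwx$wwzw  (last char: 'w')
  sorted[7] = zwx$wwzwy  (last char: 'y')
  sorted[8] = zwyzwx$ww  (last char: 'w')
Last column: x$zzwwwyw
Original string S is at sorted index 1

Answer: x$zzwwwyw
1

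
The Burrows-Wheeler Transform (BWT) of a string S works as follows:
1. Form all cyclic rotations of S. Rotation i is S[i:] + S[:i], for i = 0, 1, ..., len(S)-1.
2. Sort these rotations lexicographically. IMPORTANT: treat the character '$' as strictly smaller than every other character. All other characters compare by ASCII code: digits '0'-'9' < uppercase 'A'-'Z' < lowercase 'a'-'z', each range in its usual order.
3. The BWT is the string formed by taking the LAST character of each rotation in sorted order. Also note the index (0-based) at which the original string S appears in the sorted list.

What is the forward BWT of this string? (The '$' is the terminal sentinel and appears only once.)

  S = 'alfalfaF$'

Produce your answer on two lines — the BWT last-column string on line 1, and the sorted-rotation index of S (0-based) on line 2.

All 9 rotations (rotation i = S[i:]+S[:i]):
  rot[0] = alfalfaF$
  rot[1] = lfalfaF$a
  rot[2] = falfaF$al
  rot[3] = alfaF$alf
  rot[4] = lfaF$alfa
  rot[5] = faF$alfal
  rot[6] = aF$alfalf
  rot[7] = F$alfalfa
  rot[8] = $alfalfaF
Sorted (with $ < everything):
  sorted[0] = $alfalfaF  (last char: 'F')
  sorted[1] = F$alfalfa  (last char: 'a')
  sorted[2] = aF$alfalf  (last char: 'f')
  sorted[3] = alfaF$alf  (last char: 'f')
  sorted[4] = alfalfaF$  (last char: '$')
  sorted[5] = faF$alfal  (last char: 'l')
  sorted[6] = falfaF$al  (last char: 'l')
  sorted[7] = lfaF$alfa  (last char: 'a')
  sorted[8] = lfalfaF$a  (last char: 'a')
Last column: Faff$llaa
Original string S is at sorted index 4

Answer: Faff$llaa
4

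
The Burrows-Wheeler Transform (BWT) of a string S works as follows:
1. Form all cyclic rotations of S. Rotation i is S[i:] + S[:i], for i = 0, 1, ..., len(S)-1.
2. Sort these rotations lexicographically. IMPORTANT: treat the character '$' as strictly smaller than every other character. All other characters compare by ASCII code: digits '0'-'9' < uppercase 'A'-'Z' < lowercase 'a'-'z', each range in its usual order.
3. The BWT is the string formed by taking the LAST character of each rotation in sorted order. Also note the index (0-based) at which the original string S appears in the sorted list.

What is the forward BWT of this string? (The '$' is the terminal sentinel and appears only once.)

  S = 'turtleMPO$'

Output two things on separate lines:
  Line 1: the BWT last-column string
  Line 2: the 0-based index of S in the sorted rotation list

All 10 rotations (rotation i = S[i:]+S[:i]):
  rot[0] = turtleMPO$
  rot[1] = urtleMPO$t
  rot[2] = rtleMPO$tu
  rot[3] = tleMPO$tur
  rot[4] = leMPO$turt
  rot[5] = eMPO$turtl
  rot[6] = MPO$turtle
  rot[7] = PO$turtleM
  rot[8] = O$turtleMP
  rot[9] = $turtleMPO
Sorted (with $ < everything):
  sorted[0] = $turtleMPO  (last char: 'O')
  sorted[1] = MPO$turtle  (last char: 'e')
  sorted[2] = O$turtleMP  (last char: 'P')
  sorted[3] = PO$turtleM  (last char: 'M')
  sorted[4] = eMPO$turtl  (last char: 'l')
  sorted[5] = leMPO$turt  (last char: 't')
  sorted[6] = rtleMPO$tu  (last char: 'u')
  sorted[7] = tleMPO$tur  (last char: 'r')
  sorted[8] = turtleMPO$  (last char: '$')
  sorted[9] = urtleMPO$t  (last char: 't')
Last column: OePMltur$t
Original string S is at sorted index 8

Answer: OePMltur$t
8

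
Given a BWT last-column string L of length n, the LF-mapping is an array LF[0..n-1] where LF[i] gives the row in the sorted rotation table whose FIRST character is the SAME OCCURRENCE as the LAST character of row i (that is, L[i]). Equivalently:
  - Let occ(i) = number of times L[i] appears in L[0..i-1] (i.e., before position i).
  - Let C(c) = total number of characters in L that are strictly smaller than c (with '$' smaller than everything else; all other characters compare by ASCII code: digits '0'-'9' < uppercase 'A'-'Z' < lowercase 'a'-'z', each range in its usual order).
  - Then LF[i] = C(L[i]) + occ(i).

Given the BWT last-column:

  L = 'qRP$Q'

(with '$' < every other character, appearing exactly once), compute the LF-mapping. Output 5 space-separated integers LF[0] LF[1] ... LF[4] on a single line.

Char counts: '$':1, 'P':1, 'Q':1, 'R':1, 'q':1
C (first-col start): C('$')=0, C('P')=1, C('Q')=2, C('R')=3, C('q')=4
L[0]='q': occ=0, LF[0]=C('q')+0=4+0=4
L[1]='R': occ=0, LF[1]=C('R')+0=3+0=3
L[2]='P': occ=0, LF[2]=C('P')+0=1+0=1
L[3]='$': occ=0, LF[3]=C('$')+0=0+0=0
L[4]='Q': occ=0, LF[4]=C('Q')+0=2+0=2

Answer: 4 3 1 0 2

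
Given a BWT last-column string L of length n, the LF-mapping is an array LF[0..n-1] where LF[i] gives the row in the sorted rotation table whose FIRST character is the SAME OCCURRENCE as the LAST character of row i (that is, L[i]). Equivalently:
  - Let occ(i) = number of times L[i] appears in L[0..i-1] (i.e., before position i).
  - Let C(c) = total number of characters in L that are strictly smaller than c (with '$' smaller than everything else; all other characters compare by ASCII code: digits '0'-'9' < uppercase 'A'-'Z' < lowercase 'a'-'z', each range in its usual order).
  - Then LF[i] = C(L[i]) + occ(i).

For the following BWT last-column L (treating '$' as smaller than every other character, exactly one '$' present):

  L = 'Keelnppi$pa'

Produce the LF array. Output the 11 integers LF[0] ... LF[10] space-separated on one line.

Char counts: '$':1, 'K':1, 'a':1, 'e':2, 'i':1, 'l':1, 'n':1, 'p':3
C (first-col start): C('$')=0, C('K')=1, C('a')=2, C('e')=3, C('i')=5, C('l')=6, C('n')=7, C('p')=8
L[0]='K': occ=0, LF[0]=C('K')+0=1+0=1
L[1]='e': occ=0, LF[1]=C('e')+0=3+0=3
L[2]='e': occ=1, LF[2]=C('e')+1=3+1=4
L[3]='l': occ=0, LF[3]=C('l')+0=6+0=6
L[4]='n': occ=0, LF[4]=C('n')+0=7+0=7
L[5]='p': occ=0, LF[5]=C('p')+0=8+0=8
L[6]='p': occ=1, LF[6]=C('p')+1=8+1=9
L[7]='i': occ=0, LF[7]=C('i')+0=5+0=5
L[8]='$': occ=0, LF[8]=C('$')+0=0+0=0
L[9]='p': occ=2, LF[9]=C('p')+2=8+2=10
L[10]='a': occ=0, LF[10]=C('a')+0=2+0=2

Answer: 1 3 4 6 7 8 9 5 0 10 2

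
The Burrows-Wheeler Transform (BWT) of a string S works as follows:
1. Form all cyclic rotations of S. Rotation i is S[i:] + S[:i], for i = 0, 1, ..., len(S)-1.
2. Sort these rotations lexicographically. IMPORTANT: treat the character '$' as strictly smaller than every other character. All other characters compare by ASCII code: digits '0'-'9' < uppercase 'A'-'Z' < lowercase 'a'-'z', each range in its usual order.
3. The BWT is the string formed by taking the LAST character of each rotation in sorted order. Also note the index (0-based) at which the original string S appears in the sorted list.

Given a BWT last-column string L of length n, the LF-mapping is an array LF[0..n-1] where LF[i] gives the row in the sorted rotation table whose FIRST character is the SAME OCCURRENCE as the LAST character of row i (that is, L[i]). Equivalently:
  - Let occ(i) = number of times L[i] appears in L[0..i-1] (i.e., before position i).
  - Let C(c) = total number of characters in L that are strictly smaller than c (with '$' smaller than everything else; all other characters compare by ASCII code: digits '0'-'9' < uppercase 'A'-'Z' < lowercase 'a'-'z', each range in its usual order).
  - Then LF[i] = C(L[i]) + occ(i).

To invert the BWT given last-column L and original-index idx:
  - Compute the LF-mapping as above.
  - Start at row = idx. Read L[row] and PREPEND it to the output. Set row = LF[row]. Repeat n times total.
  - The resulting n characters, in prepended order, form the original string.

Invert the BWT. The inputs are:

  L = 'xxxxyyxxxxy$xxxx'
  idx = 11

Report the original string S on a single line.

LF mapping: 1 2 3 4 13 14 5 6 7 8 15 0 9 10 11 12
Walk LF starting at row 11, prepending L[row]:
  step 1: row=11, L[11]='$', prepend. Next row=LF[11]=0
  step 2: row=0, L[0]='x', prepend. Next row=LF[0]=1
  step 3: row=1, L[1]='x', prepend. Next row=LF[1]=2
  step 4: row=2, L[2]='x', prepend. Next row=LF[2]=3
  step 5: row=3, L[3]='x', prepend. Next row=LF[3]=4
  step 6: row=4, L[4]='y', prepend. Next row=LF[4]=13
  step 7: row=13, L[13]='x', prepend. Next row=LF[13]=10
  step 8: row=10, L[10]='y', prepend. Next row=LF[10]=15
  step 9: row=15, L[15]='x', prepend. Next row=LF[15]=12
  step 10: row=12, L[12]='x', prepend. Next row=LF[12]=9
  step 11: row=9, L[9]='x', prepend. Next row=LF[9]=8
  step 12: row=8, L[8]='x', prepend. Next row=LF[8]=7
  step 13: row=7, L[7]='x', prepend. Next row=LF[7]=6
  step 14: row=6, L[6]='x', prepend. Next row=LF[6]=5
  step 15: row=5, L[5]='y', prepend. Next row=LF[5]=14
  step 16: row=14, L[14]='x', prepend. Next row=LF[14]=11
Reversed output: xyxxxxxxyxyxxxx$

Answer: xyxxxxxxyxyxxxx$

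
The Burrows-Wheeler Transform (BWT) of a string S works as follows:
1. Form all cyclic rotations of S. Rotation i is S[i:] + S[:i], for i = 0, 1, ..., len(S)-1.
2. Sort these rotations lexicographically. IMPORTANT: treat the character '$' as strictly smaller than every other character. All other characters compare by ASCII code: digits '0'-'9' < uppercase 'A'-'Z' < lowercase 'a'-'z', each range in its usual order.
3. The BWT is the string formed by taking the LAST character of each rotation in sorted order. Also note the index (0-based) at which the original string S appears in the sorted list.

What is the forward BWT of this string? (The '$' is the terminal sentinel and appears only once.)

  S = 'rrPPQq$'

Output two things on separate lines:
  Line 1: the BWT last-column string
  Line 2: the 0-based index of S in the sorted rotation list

All 7 rotations (rotation i = S[i:]+S[:i]):
  rot[0] = rrPPQq$
  rot[1] = rPPQq$r
  rot[2] = PPQq$rr
  rot[3] = PQq$rrP
  rot[4] = Qq$rrPP
  rot[5] = q$rrPPQ
  rot[6] = $rrPPQq
Sorted (with $ < everything):
  sorted[0] = $rrPPQq  (last char: 'q')
  sorted[1] = PPQq$rr  (last char: 'r')
  sorted[2] = PQq$rrP  (last char: 'P')
  sorted[3] = Qq$rrPP  (last char: 'P')
  sorted[4] = q$rrPPQ  (last char: 'Q')
  sorted[5] = rPPQq$r  (last char: 'r')
  sorted[6] = rrPPQq$  (last char: '$')
Last column: qrPPQr$
Original string S is at sorted index 6

Answer: qrPPQr$
6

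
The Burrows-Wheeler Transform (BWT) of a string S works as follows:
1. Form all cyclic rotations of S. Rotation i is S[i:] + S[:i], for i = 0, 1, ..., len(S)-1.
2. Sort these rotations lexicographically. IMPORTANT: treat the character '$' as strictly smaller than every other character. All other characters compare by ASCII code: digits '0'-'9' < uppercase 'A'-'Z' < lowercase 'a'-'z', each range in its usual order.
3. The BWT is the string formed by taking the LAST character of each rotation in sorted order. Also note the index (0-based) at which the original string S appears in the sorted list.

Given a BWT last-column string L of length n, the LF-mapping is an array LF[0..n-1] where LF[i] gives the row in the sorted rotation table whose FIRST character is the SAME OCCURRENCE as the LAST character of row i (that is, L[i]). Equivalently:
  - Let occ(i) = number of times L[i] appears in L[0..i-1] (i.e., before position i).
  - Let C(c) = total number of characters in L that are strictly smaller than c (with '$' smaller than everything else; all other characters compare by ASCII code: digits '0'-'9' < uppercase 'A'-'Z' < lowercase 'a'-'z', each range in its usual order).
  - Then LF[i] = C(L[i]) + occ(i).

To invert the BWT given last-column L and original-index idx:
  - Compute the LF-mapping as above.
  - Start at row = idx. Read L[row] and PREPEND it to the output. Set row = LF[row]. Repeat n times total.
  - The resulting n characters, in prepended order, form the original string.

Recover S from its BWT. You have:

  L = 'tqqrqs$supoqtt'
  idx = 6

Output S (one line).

Answer: qttusqqpsrqot$

Derivation:
LF mapping: 10 3 4 7 5 8 0 9 13 2 1 6 11 12
Walk LF starting at row 6, prepending L[row]:
  step 1: row=6, L[6]='$', prepend. Next row=LF[6]=0
  step 2: row=0, L[0]='t', prepend. Next row=LF[0]=10
  step 3: row=10, L[10]='o', prepend. Next row=LF[10]=1
  step 4: row=1, L[1]='q', prepend. Next row=LF[1]=3
  step 5: row=3, L[3]='r', prepend. Next row=LF[3]=7
  step 6: row=7, L[7]='s', prepend. Next row=LF[7]=9
  step 7: row=9, L[9]='p', prepend. Next row=LF[9]=2
  step 8: row=2, L[2]='q', prepend. Next row=LF[2]=4
  step 9: row=4, L[4]='q', prepend. Next row=LF[4]=5
  step 10: row=5, L[5]='s', prepend. Next row=LF[5]=8
  step 11: row=8, L[8]='u', prepend. Next row=LF[8]=13
  step 12: row=13, L[13]='t', prepend. Next row=LF[13]=12
  step 13: row=12, L[12]='t', prepend. Next row=LF[12]=11
  step 14: row=11, L[11]='q', prepend. Next row=LF[11]=6
Reversed output: qttusqqpsrqot$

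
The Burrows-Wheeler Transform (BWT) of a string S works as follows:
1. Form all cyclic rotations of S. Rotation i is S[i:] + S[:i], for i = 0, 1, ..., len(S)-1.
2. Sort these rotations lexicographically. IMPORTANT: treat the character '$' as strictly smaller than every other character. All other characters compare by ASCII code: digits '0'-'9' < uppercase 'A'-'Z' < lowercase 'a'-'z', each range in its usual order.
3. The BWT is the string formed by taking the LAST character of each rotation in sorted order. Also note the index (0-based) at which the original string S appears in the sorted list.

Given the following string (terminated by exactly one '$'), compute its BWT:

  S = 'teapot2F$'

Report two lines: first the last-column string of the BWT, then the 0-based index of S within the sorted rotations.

All 9 rotations (rotation i = S[i:]+S[:i]):
  rot[0] = teapot2F$
  rot[1] = eapot2F$t
  rot[2] = apot2F$te
  rot[3] = pot2F$tea
  rot[4] = ot2F$teap
  rot[5] = t2F$teapo
  rot[6] = 2F$teapot
  rot[7] = F$teapot2
  rot[8] = $teapot2F
Sorted (with $ < everything):
  sorted[0] = $teapot2F  (last char: 'F')
  sorted[1] = 2F$teapot  (last char: 't')
  sorted[2] = F$teapot2  (last char: '2')
  sorted[3] = apot2F$te  (last char: 'e')
  sorted[4] = eapot2F$t  (last char: 't')
  sorted[5] = ot2F$teap  (last char: 'p')
  sorted[6] = pot2F$tea  (last char: 'a')
  sorted[7] = t2F$teapo  (last char: 'o')
  sorted[8] = teapot2F$  (last char: '$')
Last column: Ft2etpao$
Original string S is at sorted index 8

Answer: Ft2etpao$
8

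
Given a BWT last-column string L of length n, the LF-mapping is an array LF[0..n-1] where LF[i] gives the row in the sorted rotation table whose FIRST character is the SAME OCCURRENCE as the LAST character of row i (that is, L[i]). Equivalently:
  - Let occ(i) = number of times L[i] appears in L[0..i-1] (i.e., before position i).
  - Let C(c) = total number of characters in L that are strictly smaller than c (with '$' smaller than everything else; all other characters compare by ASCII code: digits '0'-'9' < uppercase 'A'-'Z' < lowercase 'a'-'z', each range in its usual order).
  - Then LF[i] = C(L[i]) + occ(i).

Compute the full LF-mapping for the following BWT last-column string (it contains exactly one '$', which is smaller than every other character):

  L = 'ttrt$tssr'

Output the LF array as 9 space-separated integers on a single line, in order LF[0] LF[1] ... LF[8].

Answer: 5 6 1 7 0 8 3 4 2

Derivation:
Char counts: '$':1, 'r':2, 's':2, 't':4
C (first-col start): C('$')=0, C('r')=1, C('s')=3, C('t')=5
L[0]='t': occ=0, LF[0]=C('t')+0=5+0=5
L[1]='t': occ=1, LF[1]=C('t')+1=5+1=6
L[2]='r': occ=0, LF[2]=C('r')+0=1+0=1
L[3]='t': occ=2, LF[3]=C('t')+2=5+2=7
L[4]='$': occ=0, LF[4]=C('$')+0=0+0=0
L[5]='t': occ=3, LF[5]=C('t')+3=5+3=8
L[6]='s': occ=0, LF[6]=C('s')+0=3+0=3
L[7]='s': occ=1, LF[7]=C('s')+1=3+1=4
L[8]='r': occ=1, LF[8]=C('r')+1=1+1=2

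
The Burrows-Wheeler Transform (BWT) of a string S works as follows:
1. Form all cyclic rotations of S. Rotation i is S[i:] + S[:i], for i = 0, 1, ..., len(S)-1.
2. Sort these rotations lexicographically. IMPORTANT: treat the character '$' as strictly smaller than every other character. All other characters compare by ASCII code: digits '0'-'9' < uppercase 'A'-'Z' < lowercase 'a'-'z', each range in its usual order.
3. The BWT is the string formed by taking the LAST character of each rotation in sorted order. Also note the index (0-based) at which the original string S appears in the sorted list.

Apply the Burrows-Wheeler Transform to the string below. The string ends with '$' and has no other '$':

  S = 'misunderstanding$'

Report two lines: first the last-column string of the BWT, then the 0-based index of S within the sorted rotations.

Answer: gtnndndm$uaieriss
8

Derivation:
All 17 rotations (rotation i = S[i:]+S[:i]):
  rot[0] = misunderstanding$
  rot[1] = isunderstanding$m
  rot[2] = sunderstanding$mi
  rot[3] = understanding$mis
  rot[4] = nderstanding$misu
  rot[5] = derstanding$misun
  rot[6] = erstanding$misund
  rot[7] = rstanding$misunde
  rot[8] = standing$misunder
  rot[9] = tanding$misunders
  rot[10] = anding$misunderst
  rot[11] = nding$misundersta
  rot[12] = ding$misunderstan
  rot[13] = ing$misunderstand
  rot[14] = ng$misunderstandi
  rot[15] = g$misunderstandin
  rot[16] = $misunderstanding
Sorted (with $ < everything):
  sorted[0] = $misunderstanding  (last char: 'g')
  sorted[1] = anding$misunderst  (last char: 't')
  sorted[2] = derstanding$misun  (last char: 'n')
  sorted[3] = ding$misunderstan  (last char: 'n')
  sorted[4] = erstanding$misund  (last char: 'd')
  sorted[5] = g$misunderstandin  (last char: 'n')
  sorted[6] = ing$misunderstand  (last char: 'd')
  sorted[7] = isunderstanding$m  (last char: 'm')
  sorted[8] = misunderstanding$  (last char: '$')
  sorted[9] = nderstanding$misu  (last char: 'u')
  sorted[10] = nding$misundersta  (last char: 'a')
  sorted[11] = ng$misunderstandi  (last char: 'i')
  sorted[12] = rstanding$misunde  (last char: 'e')
  sorted[13] = standing$misunder  (last char: 'r')
  sorted[14] = sunderstanding$mi  (last char: 'i')
  sorted[15] = tanding$misunders  (last char: 's')
  sorted[16] = understanding$mis  (last char: 's')
Last column: gtnndndm$uaieriss
Original string S is at sorted index 8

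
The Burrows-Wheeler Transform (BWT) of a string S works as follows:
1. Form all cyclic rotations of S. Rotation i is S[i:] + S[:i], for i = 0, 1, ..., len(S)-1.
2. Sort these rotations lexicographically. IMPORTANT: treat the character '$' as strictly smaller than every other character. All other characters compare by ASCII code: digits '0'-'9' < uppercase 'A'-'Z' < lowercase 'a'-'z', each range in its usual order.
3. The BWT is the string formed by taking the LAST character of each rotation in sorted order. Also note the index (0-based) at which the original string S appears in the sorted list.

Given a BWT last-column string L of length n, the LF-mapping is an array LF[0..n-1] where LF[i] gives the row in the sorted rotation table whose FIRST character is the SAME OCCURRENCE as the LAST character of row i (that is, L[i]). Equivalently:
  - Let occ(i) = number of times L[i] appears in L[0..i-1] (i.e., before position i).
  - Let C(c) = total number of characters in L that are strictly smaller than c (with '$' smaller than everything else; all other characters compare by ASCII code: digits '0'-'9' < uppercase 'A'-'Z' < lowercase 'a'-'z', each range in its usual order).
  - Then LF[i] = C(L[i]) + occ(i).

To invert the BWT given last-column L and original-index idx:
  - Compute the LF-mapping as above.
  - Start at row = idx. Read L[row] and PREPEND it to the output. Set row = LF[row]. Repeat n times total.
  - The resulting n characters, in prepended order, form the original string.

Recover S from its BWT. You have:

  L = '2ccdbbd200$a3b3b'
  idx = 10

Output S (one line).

LF mapping: 3 12 13 14 8 9 15 4 1 2 0 7 5 10 6 11
Walk LF starting at row 10, prepending L[row]:
  step 1: row=10, L[10]='$', prepend. Next row=LF[10]=0
  step 2: row=0, L[0]='2', prepend. Next row=LF[0]=3
  step 3: row=3, L[3]='d', prepend. Next row=LF[3]=14
  step 4: row=14, L[14]='3', prepend. Next row=LF[14]=6
  step 5: row=6, L[6]='d', prepend. Next row=LF[6]=15
  step 6: row=15, L[15]='b', prepend. Next row=LF[15]=11
  step 7: row=11, L[11]='a', prepend. Next row=LF[11]=7
  step 8: row=7, L[7]='2', prepend. Next row=LF[7]=4
  step 9: row=4, L[4]='b', prepend. Next row=LF[4]=8
  step 10: row=8, L[8]='0', prepend. Next row=LF[8]=1
  step 11: row=1, L[1]='c', prepend. Next row=LF[1]=12
  step 12: row=12, L[12]='3', prepend. Next row=LF[12]=5
  step 13: row=5, L[5]='b', prepend. Next row=LF[5]=9
  step 14: row=9, L[9]='0', prepend. Next row=LF[9]=2
  step 15: row=2, L[2]='c', prepend. Next row=LF[2]=13
  step 16: row=13, L[13]='b', prepend. Next row=LF[13]=10
Reversed output: bc0b3c0b2abd3d2$

Answer: bc0b3c0b2abd3d2$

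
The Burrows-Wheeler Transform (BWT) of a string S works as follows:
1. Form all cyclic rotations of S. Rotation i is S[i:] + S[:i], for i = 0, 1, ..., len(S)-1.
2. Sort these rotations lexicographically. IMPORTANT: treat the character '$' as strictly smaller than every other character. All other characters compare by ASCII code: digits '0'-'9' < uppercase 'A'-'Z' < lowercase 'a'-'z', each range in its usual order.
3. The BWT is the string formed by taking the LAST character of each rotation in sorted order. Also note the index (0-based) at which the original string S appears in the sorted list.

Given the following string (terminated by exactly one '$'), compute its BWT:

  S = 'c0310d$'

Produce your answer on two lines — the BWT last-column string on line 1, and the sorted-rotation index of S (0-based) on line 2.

Answer: dc130$0
5

Derivation:
All 7 rotations (rotation i = S[i:]+S[:i]):
  rot[0] = c0310d$
  rot[1] = 0310d$c
  rot[2] = 310d$c0
  rot[3] = 10d$c03
  rot[4] = 0d$c031
  rot[5] = d$c0310
  rot[6] = $c0310d
Sorted (with $ < everything):
  sorted[0] = $c0310d  (last char: 'd')
  sorted[1] = 0310d$c  (last char: 'c')
  sorted[2] = 0d$c031  (last char: '1')
  sorted[3] = 10d$c03  (last char: '3')
  sorted[4] = 310d$c0  (last char: '0')
  sorted[5] = c0310d$  (last char: '$')
  sorted[6] = d$c0310  (last char: '0')
Last column: dc130$0
Original string S is at sorted index 5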